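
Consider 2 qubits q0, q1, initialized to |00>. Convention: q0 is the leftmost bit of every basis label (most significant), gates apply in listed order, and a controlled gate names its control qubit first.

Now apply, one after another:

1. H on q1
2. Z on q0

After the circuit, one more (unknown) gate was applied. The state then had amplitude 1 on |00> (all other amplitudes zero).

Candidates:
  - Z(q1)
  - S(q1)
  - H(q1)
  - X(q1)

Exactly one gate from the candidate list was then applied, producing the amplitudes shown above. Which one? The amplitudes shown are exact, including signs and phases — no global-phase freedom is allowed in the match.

The unique candidate consistent with the amplitudes is H(q1).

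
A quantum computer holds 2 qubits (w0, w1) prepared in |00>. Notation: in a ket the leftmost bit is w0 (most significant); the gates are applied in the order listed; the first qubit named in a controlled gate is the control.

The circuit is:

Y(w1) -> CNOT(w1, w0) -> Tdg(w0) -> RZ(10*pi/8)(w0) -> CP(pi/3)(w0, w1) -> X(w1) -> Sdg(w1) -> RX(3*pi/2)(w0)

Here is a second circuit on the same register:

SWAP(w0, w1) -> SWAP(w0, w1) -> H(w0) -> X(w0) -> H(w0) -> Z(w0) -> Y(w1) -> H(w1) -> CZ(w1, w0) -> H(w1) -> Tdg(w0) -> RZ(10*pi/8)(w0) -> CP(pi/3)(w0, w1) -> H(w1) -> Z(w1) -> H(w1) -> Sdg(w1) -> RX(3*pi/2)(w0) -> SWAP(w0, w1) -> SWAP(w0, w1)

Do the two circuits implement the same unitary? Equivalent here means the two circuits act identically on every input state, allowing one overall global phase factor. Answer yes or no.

No — the two circuits implement different unitaries, even allowing a global phase.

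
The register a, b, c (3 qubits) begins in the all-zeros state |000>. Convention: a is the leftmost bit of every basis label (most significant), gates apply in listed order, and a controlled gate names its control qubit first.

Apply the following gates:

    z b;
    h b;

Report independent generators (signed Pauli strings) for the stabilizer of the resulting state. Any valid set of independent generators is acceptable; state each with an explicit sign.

The final state is stabilized by the group generated by +IXI, +ZII, +IIZ; other independent generating sets are equally valid.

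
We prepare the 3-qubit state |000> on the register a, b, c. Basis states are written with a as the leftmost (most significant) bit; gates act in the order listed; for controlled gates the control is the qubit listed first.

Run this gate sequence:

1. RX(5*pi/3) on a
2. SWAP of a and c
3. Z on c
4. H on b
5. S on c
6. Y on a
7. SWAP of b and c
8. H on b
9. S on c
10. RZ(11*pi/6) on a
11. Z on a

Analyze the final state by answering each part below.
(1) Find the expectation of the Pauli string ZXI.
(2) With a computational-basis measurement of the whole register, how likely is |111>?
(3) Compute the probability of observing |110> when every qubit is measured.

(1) The expectation value of ZXI is -1/2.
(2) Outcome |111> occurs with probability 1/4 - sqrt(3)/8.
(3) The probability of measuring |110> is 1/4 - sqrt(3)/8.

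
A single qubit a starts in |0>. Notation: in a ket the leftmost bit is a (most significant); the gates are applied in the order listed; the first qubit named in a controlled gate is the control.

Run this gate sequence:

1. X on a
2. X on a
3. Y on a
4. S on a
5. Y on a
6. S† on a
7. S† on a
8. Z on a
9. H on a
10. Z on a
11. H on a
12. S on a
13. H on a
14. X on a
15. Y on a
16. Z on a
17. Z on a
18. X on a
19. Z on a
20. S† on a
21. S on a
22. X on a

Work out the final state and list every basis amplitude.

After the circuit, the state carries amplitude -sqrt(2)*I/2 on |0>, sqrt(2)*I/2 on |1>.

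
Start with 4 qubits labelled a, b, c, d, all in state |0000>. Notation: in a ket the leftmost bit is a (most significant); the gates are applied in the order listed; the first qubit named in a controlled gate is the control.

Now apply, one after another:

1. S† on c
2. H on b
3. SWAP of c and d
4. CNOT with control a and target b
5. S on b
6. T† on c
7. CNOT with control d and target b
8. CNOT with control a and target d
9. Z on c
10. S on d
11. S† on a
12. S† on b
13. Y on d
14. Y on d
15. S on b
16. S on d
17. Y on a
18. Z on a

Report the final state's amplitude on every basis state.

The resulting statevector has amplitude -sqrt(2)*I/2 on |1000>, sqrt(2)/2 on |1100>, and 0 on every other basis state.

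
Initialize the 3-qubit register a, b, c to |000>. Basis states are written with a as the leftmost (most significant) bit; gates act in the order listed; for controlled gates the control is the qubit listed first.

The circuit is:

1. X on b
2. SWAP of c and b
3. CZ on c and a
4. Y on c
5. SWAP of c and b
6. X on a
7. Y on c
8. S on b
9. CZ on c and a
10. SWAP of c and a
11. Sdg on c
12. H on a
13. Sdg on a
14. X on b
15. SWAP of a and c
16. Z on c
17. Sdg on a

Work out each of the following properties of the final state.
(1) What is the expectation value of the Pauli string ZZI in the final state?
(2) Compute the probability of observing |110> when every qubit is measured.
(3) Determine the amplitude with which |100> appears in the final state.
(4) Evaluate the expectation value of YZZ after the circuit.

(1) The expectation value of ZZI is 1.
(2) A full measurement returns |110> with probability 1/2.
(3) |100> carries amplitude 0 in the final state.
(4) In the final state, YZZ has expectation 0.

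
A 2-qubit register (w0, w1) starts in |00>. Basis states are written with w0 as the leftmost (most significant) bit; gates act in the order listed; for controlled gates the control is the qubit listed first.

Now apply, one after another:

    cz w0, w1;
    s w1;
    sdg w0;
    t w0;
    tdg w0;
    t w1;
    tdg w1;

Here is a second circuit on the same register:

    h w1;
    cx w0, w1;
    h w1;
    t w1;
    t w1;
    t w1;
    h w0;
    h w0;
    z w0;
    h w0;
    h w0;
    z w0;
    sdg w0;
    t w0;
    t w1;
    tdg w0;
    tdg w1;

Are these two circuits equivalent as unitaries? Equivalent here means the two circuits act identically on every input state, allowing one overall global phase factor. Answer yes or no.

No: there is an input state on which the two circuits produce genuinely different outputs (not merely differing by a phase).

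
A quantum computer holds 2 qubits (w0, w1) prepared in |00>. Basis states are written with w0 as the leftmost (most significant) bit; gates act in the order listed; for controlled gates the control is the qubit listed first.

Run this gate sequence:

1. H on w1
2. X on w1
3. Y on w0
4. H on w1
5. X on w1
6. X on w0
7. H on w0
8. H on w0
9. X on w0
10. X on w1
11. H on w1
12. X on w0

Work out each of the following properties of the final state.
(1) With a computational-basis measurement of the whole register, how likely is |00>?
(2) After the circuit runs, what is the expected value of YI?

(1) The probability of measuring |00> is 1/2. Key observation: gates 4-11 undo each other exactly, leaving only the rest of the circuit to track.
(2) The observable YI averages to 0.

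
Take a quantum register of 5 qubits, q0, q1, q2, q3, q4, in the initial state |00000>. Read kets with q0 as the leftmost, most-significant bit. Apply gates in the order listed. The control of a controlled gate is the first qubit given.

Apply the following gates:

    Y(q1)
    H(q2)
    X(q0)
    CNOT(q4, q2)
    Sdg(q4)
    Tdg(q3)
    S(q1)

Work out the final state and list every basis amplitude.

The final amplitudes are -sqrt(2)/2 on |11000>, -sqrt(2)/2 on |11100>, and 0 on every other basis state.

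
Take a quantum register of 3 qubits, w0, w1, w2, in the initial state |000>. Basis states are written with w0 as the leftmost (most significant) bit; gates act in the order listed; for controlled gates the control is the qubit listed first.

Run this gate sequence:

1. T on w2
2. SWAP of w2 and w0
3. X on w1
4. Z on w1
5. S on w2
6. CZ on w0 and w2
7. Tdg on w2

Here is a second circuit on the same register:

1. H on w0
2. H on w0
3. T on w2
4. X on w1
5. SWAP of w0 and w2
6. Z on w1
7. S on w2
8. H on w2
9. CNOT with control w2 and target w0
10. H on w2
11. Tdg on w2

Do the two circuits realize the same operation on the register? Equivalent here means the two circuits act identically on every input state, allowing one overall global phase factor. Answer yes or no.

No: there is an input state on which the two circuits produce genuinely different outputs (not merely differing by a phase).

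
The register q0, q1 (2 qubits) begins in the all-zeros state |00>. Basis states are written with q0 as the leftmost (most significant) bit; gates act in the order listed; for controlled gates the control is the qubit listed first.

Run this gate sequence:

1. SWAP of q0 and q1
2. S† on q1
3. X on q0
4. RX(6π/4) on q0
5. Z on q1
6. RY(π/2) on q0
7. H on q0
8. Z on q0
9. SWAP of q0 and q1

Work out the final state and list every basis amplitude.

After the circuit, the state carries amplitude -sqrt(2)*I/2 on |00>, -sqrt(2)/2 on |01>, 0 on |10>, 0 on |11>.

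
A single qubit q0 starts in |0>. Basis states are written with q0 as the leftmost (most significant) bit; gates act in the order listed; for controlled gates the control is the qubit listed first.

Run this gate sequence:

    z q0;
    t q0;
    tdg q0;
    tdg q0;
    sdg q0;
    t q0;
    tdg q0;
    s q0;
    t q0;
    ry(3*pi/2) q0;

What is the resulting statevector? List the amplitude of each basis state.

The resulting statevector has amplitude -sqrt(2)/2 on |0>, sqrt(2)/2 on |1>.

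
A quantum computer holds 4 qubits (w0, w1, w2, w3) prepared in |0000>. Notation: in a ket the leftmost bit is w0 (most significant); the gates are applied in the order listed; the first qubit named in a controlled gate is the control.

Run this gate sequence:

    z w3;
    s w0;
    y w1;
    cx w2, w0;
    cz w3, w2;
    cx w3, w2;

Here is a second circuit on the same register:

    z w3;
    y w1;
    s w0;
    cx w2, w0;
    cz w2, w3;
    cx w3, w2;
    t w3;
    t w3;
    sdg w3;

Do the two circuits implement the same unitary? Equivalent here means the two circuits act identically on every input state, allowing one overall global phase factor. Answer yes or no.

Yes: on every input state the two circuits agree up to one overall phase factor.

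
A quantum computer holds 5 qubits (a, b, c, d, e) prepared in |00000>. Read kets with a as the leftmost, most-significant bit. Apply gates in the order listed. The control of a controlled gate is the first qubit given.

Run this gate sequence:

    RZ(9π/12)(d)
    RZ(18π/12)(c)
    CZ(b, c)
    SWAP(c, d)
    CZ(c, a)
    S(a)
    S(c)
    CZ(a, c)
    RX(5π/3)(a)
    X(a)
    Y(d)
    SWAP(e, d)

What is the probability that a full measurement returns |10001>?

A full measurement returns |10001> with probability 3/4.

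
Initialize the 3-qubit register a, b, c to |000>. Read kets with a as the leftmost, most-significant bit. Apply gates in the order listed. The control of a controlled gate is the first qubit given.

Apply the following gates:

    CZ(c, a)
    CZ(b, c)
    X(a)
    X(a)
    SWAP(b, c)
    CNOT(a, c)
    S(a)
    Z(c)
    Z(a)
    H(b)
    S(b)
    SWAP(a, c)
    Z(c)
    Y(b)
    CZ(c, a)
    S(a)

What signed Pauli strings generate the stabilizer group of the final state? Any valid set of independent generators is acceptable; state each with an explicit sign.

One valid set of independent stabilizer generators is +IYI, +ZII, +IIZ (any independent generating set of the same group is equally correct).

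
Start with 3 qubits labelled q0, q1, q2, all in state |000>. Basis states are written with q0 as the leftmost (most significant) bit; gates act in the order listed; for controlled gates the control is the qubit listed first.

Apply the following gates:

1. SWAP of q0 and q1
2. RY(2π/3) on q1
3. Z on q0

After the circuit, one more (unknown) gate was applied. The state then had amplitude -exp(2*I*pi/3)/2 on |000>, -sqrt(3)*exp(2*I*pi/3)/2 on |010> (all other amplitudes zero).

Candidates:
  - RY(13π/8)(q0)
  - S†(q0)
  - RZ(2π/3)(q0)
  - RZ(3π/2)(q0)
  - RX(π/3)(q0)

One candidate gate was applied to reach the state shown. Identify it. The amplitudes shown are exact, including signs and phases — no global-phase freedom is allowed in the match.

The unique candidate consistent with the amplitudes is RZ(2π/3)(q0).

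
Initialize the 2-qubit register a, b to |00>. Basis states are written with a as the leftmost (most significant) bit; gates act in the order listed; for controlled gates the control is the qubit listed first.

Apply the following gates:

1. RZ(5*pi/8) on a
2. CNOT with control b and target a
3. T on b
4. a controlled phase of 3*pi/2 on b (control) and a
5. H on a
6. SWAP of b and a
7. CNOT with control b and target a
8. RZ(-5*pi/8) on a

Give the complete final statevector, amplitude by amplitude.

The resulting statevector has amplitude sqrt(2)/2 on |00>, 0 on |01>, 0 on |10>, -sqrt(2)*exp(3*I*pi/8)/2 on |11>.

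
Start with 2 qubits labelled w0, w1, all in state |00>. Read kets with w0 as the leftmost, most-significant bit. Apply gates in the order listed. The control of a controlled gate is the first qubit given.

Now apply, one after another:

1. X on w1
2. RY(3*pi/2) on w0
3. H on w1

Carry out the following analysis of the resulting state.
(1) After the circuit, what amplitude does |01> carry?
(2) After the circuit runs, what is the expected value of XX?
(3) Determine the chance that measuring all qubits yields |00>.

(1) The final state's coefficient on |01> equals 1/2.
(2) The observable XX averages to 1.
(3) Outcome |00> occurs with probability 1/4.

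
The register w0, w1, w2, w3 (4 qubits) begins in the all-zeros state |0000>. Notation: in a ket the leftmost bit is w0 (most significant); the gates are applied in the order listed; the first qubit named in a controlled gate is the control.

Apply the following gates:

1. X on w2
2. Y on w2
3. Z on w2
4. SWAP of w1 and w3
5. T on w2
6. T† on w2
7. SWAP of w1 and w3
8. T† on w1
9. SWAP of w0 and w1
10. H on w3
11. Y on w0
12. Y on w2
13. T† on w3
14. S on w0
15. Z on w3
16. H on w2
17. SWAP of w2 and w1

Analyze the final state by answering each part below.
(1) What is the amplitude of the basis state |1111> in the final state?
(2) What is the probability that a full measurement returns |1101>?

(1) The amplitude on |1111> is 0. Key observation: the block from step 4 through step 7 cancels to the identity and can be dropped.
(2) Outcome |1101> occurs with probability 1/4.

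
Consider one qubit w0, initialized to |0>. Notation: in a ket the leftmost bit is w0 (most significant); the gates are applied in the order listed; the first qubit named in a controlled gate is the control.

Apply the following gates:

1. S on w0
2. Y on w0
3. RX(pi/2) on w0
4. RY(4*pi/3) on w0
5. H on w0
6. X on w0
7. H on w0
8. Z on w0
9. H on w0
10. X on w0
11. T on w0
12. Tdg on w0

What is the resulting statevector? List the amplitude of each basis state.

After the circuit, the state carries amplitude -(1 - I)*(1 + sqrt(3)*I)/4 on |0>, (1 - I)*(sqrt(3) - I)/4 on |1>.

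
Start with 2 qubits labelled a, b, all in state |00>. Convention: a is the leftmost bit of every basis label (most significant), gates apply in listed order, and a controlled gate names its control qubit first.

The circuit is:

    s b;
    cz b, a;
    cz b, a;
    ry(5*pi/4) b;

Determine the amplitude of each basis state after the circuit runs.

After the circuit, the state carries amplitude -sqrt(2 - sqrt(2))/2 on |00>, sqrt(sqrt(2) + 2)/2 on |01>, 0 on |10>, 0 on |11>. Key observation: gates 2-3 undo each other exactly, leaving only the rest of the circuit to track.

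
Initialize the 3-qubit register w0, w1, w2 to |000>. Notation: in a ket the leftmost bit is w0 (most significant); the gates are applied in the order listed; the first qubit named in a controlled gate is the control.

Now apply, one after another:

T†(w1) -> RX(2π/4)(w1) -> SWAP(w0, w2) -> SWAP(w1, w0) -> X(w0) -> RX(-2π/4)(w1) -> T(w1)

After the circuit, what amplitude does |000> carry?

The amplitude on |000> is -I/2.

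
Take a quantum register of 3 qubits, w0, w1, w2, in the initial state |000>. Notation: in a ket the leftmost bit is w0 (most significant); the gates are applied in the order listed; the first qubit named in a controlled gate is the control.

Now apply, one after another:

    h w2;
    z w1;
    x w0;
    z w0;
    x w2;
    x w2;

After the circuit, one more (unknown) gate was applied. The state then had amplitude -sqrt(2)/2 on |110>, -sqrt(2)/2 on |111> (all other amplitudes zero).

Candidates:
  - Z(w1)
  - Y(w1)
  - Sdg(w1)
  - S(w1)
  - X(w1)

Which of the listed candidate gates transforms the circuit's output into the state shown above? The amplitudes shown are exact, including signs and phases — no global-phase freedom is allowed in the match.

The unique candidate consistent with the amplitudes is X(w1). Key observation: steps 5-6 multiply out to the identity, so the circuit reduces to the remaining gates.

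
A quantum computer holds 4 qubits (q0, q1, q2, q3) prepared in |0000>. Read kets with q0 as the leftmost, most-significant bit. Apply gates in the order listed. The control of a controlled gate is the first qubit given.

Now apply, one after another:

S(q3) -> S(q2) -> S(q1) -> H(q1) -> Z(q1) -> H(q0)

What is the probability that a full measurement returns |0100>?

A full measurement returns |0100> with probability 1/4.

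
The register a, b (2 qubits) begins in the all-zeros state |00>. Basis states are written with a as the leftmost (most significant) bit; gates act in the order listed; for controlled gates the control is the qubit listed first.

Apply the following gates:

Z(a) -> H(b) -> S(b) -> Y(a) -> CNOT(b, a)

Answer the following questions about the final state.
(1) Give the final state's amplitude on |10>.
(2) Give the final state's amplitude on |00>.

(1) |10> carries amplitude sqrt(2)*I/2 in the final state.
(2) |00> carries amplitude 0 in the final state.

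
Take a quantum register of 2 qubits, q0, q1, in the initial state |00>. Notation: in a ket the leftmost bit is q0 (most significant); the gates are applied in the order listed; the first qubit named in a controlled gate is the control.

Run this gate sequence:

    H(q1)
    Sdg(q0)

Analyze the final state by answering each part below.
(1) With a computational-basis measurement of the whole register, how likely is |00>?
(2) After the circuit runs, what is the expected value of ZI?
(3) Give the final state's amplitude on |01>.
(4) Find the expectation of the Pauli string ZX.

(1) Outcome |00> occurs with probability 1/2.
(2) The expectation value of ZI is 1.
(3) The final state's coefficient on |01> equals sqrt(2)/2.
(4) The observable ZX averages to 1.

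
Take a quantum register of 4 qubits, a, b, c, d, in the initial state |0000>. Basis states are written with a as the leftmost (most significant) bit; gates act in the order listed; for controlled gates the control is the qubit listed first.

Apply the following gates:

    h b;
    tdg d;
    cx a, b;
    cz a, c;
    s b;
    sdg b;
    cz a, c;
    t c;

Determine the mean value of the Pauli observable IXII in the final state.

In the final state, IXII has expectation 1. Key observation: the block from step 4 through step 7 cancels to the identity and can be dropped.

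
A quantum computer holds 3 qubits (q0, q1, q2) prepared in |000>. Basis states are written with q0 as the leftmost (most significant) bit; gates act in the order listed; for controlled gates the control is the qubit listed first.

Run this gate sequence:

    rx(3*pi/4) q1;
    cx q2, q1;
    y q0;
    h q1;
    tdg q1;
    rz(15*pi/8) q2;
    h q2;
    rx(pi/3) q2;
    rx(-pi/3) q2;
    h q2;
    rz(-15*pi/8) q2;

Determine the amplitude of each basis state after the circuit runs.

The resulting statevector has amplitude sqrt(2)*sqrt(sqrt(2) + 2)/4 + sqrt(2)*I*sqrt(2 - sqrt(2))/4 on |100>, sqrt(2)*(sqrt(2 - sqrt(2)) + I*sqrt(sqrt(2) + 2))*exp(I*pi/4)/4 on |110>, and 0 on every other basis state. Key observation: gates 6-11 undo each other exactly, leaving only the rest of the circuit to track.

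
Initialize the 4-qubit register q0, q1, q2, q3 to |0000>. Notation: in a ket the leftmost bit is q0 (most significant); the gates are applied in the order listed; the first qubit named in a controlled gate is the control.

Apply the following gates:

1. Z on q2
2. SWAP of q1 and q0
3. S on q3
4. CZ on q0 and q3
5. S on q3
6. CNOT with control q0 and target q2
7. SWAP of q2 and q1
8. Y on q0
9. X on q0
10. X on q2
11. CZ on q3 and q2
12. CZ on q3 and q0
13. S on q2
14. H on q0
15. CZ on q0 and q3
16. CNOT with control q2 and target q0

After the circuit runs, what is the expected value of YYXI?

The expectation value of YYXI is 0.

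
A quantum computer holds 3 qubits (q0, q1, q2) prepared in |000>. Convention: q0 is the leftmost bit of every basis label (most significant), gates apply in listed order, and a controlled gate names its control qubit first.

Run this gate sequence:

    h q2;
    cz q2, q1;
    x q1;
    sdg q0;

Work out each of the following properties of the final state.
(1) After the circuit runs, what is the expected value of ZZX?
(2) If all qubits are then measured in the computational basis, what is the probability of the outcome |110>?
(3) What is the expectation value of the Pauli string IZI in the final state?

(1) In the final state, ZZX has expectation -1.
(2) Outcome |110> occurs with probability 0.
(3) In the final state, IZI has expectation -1.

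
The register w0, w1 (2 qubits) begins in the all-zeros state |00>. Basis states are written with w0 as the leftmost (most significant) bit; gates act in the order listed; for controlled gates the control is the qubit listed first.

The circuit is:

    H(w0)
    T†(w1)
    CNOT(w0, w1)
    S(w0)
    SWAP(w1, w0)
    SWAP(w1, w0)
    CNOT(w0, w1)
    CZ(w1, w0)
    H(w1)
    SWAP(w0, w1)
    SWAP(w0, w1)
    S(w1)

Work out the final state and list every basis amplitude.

The resulting statevector has amplitude 1/2 on |00>, I/2 on |01>, I/2 on |10>, -1/2 on |11>.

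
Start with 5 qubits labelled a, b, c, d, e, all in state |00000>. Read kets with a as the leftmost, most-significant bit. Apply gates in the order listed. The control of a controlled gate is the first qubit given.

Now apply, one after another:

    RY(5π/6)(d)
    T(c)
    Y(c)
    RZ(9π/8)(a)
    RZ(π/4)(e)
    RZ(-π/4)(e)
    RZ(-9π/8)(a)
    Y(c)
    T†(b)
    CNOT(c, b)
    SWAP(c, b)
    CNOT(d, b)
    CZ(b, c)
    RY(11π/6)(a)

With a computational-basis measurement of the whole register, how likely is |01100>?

Outcome |01100> occurs with probability 0. Key observation: gates 3-8 undo each other exactly, leaving only the rest of the circuit to track.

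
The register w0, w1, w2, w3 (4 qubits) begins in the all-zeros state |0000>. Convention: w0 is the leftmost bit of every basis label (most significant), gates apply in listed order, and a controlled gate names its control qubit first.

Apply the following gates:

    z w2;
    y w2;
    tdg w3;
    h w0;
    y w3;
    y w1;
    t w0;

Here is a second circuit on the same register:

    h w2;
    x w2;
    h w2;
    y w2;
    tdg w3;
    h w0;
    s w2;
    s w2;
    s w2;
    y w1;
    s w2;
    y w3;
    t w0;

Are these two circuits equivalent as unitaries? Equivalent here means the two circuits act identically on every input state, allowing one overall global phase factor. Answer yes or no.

Yes — the two circuits implement the same unitary up to a global phase.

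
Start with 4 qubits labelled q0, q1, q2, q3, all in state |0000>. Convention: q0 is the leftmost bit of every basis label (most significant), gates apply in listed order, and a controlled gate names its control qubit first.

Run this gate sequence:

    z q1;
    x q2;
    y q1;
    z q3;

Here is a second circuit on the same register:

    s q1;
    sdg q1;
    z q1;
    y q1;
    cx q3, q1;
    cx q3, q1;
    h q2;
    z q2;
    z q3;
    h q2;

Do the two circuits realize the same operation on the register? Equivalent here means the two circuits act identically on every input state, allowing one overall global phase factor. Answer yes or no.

Yes — the two circuits implement the same unitary up to a global phase.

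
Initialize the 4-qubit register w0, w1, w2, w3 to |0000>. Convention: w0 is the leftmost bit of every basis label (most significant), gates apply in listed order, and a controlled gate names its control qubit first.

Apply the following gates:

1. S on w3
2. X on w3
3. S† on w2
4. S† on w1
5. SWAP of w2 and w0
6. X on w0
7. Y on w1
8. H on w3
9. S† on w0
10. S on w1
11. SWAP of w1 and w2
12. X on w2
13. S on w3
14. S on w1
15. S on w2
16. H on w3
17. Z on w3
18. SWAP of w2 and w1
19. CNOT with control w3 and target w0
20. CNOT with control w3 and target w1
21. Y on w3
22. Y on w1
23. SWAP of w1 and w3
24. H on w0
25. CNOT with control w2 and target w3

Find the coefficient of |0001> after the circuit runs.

The final state's coefficient on |0001> equals 0.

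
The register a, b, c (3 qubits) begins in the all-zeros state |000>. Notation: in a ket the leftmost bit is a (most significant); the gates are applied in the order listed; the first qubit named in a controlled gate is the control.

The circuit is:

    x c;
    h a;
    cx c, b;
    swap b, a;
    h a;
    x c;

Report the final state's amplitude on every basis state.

The resulting statevector has amplitude 1/2 on |000>, 0 on |001>, 1/2 on |010>, 0 on |011>, -1/2 on |100>, 0 on |101>, -1/2 on |110>, 0 on |111>.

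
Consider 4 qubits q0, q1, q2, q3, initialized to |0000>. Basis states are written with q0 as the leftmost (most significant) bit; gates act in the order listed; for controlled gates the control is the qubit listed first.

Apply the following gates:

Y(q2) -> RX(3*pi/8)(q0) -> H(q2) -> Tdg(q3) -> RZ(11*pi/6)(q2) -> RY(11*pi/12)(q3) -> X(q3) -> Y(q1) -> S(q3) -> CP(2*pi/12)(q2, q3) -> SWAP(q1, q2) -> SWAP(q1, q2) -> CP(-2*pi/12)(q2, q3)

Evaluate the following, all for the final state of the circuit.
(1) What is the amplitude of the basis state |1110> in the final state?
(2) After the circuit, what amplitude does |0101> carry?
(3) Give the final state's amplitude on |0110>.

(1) The amplitude on |1110> is -sqrt(2)*I*sqrt(1/2 - sqrt(2)/4)*exp(11*I*pi/12)*sin(3*pi/16)/4 - sqrt(6)*I*sqrt(sqrt(2)/4 + 1/2)*exp(11*I*pi/12)*sin(3*pi/16)/4. Key observation: the block from step 10 through step 13 cancels to the identity and can be dropped.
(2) The amplitude on |0101> is sqrt(6)*I*sqrt(1/2 - sqrt(2)/4)*exp(-11*I*pi/12)*cos(3*pi/16)/4 - sqrt(2)*I*sqrt(sqrt(2)/4 + 1/2)*exp(-11*I*pi/12)*cos(3*pi/16)/4.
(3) |0110> carries amplitude sqrt(2)*sqrt(1/2 - sqrt(2)/4)*exp(11*I*pi/12)*cos(3*pi/16)/4 + sqrt(6)*sqrt(sqrt(2)/4 + 1/2)*exp(11*I*pi/12)*cos(3*pi/16)/4 in the final state.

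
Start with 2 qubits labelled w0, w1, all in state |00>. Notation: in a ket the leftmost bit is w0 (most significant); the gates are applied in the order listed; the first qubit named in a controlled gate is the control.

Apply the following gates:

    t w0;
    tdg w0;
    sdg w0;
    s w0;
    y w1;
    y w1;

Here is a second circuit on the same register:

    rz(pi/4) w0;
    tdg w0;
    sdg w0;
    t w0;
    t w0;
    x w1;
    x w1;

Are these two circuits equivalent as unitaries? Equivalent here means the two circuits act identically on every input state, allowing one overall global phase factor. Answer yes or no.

Yes — the two circuits implement the same unitary up to a global phase.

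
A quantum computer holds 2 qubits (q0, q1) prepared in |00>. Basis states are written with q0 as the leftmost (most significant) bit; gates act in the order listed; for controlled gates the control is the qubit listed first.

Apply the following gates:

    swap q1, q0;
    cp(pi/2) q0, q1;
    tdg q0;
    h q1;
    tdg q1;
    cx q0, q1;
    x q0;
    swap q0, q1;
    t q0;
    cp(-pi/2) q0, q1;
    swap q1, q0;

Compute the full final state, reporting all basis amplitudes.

The final amplitudes are 0 on |00>, 0 on |01>, sqrt(2)/2 on |10>, -sqrt(2)*I/2 on |11>.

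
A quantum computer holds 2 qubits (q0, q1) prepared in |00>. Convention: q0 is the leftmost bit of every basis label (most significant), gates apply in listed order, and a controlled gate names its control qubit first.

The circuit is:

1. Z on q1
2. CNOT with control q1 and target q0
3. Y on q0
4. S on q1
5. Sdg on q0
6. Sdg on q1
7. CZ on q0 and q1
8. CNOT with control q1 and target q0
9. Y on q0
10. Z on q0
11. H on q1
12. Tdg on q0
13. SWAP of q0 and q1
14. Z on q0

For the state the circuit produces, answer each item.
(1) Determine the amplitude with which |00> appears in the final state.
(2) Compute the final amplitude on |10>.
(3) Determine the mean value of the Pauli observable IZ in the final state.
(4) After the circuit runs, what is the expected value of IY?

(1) |00> carries amplitude -sqrt(2)*I/2 in the final state.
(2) The final state's coefficient on |10> equals sqrt(2)*I/2.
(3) In the final state, IZ has expectation 1.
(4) The expectation value of IY is 0.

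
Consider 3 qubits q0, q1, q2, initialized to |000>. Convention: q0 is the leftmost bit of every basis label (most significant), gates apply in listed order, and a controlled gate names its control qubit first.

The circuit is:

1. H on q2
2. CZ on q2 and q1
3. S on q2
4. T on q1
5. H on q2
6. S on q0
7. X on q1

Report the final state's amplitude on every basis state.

The final amplitudes are 1/2 + I/2 on |010>, 1/2 - I/2 on |011>, and 0 on every other basis state.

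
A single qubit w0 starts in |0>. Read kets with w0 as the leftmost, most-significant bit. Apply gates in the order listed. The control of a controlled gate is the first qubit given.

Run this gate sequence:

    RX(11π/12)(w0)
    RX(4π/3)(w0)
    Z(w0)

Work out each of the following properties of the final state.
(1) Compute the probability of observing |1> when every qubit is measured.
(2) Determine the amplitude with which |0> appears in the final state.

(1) A full measurement returns |1> with probability 1/2 - sqrt(2)/4.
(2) The amplitude on |0> is -sqrt(sqrt(2) + 2)/2.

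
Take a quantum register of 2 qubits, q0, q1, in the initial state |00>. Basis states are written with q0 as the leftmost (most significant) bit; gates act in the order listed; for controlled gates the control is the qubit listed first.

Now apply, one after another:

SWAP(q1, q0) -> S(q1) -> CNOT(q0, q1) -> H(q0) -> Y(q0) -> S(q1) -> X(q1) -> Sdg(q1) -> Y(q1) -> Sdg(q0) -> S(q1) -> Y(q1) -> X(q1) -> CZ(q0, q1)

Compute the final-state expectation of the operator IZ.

The expectation value of IZ is 1.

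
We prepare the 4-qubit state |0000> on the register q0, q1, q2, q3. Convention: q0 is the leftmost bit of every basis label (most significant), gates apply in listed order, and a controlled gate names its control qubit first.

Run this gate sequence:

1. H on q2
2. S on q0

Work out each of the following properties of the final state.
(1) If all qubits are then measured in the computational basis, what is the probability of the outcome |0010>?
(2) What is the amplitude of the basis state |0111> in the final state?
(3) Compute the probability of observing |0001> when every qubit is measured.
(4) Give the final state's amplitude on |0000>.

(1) The probability of measuring |0010> is 1/2.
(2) The final state's coefficient on |0111> equals 0.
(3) A full measurement returns |0001> with probability 0.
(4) The final state's coefficient on |0000> equals sqrt(2)/2.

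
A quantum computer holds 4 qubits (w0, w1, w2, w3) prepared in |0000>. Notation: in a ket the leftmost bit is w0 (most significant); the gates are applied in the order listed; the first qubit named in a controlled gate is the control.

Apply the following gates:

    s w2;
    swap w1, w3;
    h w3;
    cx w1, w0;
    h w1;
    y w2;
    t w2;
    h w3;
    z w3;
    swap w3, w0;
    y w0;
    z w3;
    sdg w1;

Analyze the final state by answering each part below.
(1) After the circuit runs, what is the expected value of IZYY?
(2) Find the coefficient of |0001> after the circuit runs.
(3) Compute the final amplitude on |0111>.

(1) In the final state, IZYY has expectation 0.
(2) |0001> carries amplitude 0 in the final state.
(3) |0111> carries amplitude 0 in the final state.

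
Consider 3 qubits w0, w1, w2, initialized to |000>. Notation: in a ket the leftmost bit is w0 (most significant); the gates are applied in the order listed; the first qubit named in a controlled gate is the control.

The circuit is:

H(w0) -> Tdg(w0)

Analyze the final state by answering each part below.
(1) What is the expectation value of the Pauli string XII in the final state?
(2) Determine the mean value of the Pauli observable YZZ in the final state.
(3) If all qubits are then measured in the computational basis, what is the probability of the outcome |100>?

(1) In the final state, XII has expectation sqrt(2)/2.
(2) In the final state, YZZ has expectation -sqrt(2)/2.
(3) The probability of measuring |100> is 1/2.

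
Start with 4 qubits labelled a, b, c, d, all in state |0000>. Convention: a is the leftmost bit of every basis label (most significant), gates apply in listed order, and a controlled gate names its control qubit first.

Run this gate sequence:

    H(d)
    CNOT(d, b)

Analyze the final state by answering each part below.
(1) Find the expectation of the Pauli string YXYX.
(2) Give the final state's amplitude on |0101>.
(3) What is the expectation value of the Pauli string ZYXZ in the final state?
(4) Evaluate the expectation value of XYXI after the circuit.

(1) The observable YXYX averages to 0.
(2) The amplitude on |0101> is sqrt(2)/2.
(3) In the final state, ZYXZ has expectation 0.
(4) In the final state, XYXI has expectation 0.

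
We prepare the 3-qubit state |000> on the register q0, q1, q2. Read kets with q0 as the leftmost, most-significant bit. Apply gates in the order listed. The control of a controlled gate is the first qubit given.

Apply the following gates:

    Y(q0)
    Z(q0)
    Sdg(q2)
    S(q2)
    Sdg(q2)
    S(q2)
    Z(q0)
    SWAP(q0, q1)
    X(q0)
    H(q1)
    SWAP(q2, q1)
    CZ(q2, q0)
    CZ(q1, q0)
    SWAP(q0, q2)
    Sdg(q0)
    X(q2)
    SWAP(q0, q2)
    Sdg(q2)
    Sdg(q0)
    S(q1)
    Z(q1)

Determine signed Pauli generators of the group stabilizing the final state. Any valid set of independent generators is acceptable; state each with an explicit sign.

One valid set of independent stabilizer generators is -IIX, +ZII, +IZI (any independent generating set of the same group is equally correct). Key observation: the block from step 2 through step 7 cancels to the identity and can be dropped.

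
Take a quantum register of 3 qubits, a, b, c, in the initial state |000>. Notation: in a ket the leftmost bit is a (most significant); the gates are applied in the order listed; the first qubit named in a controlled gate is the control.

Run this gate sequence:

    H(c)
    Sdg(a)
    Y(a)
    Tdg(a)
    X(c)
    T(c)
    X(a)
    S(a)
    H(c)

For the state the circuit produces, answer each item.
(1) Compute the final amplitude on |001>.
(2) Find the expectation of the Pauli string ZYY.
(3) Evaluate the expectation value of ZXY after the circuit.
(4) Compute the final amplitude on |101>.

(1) The amplitude on |001> is -I/2 + exp(I*pi/4)/2.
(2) The observable ZYY averages to 0.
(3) The observable ZXY averages to 0.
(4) The amplitude on |101> is 0.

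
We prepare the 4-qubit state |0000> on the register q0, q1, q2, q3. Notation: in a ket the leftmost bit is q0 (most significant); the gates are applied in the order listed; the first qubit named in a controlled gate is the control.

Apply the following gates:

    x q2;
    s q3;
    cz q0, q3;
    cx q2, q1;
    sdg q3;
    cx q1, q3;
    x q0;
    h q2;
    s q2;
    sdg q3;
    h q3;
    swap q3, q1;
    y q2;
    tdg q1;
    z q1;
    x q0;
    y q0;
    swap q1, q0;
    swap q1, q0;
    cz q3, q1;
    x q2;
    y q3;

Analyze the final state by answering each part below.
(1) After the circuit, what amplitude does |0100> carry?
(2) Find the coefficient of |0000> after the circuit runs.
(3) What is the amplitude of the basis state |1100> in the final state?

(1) |0100> carries amplitude 0 in the final state. Key observation: the block from step 18 through step 19 cancels to the identity and can be dropped.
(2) |0000> carries amplitude 0 in the final state.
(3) The amplitude on |1100> is exp(3*I*pi/4)/2.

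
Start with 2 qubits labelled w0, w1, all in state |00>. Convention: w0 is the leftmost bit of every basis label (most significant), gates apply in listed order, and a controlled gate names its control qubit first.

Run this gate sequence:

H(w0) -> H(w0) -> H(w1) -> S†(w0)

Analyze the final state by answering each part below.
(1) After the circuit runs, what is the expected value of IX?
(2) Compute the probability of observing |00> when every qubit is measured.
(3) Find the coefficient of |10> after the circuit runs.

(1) In the final state, IX has expectation 1. Key observation: the block from step 1 through step 2 cancels to the identity and can be dropped.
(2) Outcome |00> occurs with probability 1/2.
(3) |10> carries amplitude 0 in the final state.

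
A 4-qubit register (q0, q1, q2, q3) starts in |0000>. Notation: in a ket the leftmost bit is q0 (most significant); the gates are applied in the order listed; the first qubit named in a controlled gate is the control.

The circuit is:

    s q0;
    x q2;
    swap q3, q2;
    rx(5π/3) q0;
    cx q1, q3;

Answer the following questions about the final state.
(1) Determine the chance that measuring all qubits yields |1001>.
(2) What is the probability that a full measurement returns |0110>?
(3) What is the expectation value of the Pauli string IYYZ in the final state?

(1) The probability of measuring |1001> is 1/4.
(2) Outcome |0110> occurs with probability 0.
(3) The expectation value of IYYZ is 0.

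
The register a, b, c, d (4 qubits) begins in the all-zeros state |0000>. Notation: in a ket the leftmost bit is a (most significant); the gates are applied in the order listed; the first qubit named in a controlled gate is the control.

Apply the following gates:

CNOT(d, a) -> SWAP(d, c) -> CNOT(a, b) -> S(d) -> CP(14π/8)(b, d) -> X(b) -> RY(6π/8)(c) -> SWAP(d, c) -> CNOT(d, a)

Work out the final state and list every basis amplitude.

The resulting statevector has amplitude sqrt(2 - sqrt(2))/2 on |0100>, sqrt(sqrt(2) + 2)/2 on |1101>, and 0 on every other basis state.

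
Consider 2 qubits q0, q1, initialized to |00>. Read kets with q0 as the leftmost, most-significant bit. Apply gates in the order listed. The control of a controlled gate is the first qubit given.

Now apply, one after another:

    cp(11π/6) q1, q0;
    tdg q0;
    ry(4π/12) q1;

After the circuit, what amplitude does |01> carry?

|01> carries amplitude 1/2 in the final state.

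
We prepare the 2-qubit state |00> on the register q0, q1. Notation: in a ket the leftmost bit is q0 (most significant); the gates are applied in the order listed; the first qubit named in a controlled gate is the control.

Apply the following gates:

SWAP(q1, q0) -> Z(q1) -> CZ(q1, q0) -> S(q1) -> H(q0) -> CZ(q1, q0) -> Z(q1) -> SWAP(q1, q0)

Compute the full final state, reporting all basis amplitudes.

After the circuit, the state carries amplitude sqrt(2)/2 on |00>, sqrt(2)/2 on |01>, 0 on |10>, 0 on |11>.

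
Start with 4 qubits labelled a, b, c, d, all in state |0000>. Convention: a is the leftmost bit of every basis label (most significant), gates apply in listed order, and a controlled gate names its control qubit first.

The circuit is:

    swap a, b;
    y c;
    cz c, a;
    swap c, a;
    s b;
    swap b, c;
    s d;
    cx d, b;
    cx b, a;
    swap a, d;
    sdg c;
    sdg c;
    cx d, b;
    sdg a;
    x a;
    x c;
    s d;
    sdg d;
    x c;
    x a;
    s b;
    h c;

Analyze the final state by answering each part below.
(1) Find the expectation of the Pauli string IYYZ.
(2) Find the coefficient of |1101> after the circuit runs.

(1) The observable IYYZ averages to 0. Key observation: the block from step 15 through step 20 cancels to the identity and can be dropped.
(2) The amplitude on |1101> is 0.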